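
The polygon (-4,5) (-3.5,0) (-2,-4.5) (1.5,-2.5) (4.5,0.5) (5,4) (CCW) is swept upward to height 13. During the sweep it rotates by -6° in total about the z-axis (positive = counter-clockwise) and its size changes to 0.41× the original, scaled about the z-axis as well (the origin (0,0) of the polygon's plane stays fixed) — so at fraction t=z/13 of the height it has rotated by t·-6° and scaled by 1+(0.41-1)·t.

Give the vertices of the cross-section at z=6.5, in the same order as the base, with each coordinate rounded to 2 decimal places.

Cross-section at z=6.5: (-2.63,3.67) (-2.46,0.13) (-1.57,-3.09) (0.96,-1.82) (3.19,0.19) (3.67,2.63)

t = z/height = 6.5/13 = 0.5
s = 1 + (scale-1)·z/height = 1 + (0.41-1)·6.5/13 = 0.705000
θ = twist·z/height = -6°·6.5/13 = -3.0000° = -0.052360 rad
cos θ = 0.998630, sin θ = -0.052336 (intermediates below are computed at full precision and shown rounded to 5 d.p.)
v1: (-4,5) → rotate → (-3.73284,5.20249) → ×s → (-2.63165,3.66776) → (-2.63,3.67)
v2: (-3.5,0) → rotate → (-3.49520,0.18318) → ×s → (-2.46412,0.12914) → (-2.46,0.13)
v3: (-2,-4.5) → rotate → (-2.23277,-4.38916) → ×s → (-1.57410,-3.09436) → (-1.57,-3.09)
v4: (1.5,-2.5) → rotate → (1.36710,-2.57508) → ×s → (0.96381,-1.81543) → (0.96,-1.82)
v5: (4.5,0.5) → rotate → (4.52000,0.26380) → ×s → (3.18660,0.18598) → (3.19,0.19)
v6: (5,4) → rotate → (5.20249,3.73284) → ×s → (3.66776,2.63165) → (3.67,2.63)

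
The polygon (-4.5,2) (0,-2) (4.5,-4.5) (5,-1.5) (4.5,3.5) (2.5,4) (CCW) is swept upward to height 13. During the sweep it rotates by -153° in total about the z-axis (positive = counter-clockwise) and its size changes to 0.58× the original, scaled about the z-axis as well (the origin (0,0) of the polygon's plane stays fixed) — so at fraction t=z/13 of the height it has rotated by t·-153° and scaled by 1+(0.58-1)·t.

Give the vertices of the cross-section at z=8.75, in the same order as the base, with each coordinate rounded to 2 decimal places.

Cross-section at z=8.75: (2.12,2.82) (-1.40,0.32) (-3.87,-2.42) (-1.85,-3.25) (1.72,-3.71) (2.39,-2.39)

t = z/height = 8.75/13 = 0.673077
s = 1 + (scale-1)·z/height = 1 + (0.58-1)·8.75/13 = 0.717308
θ = twist·z/height = -153°·8.75/13 = -102.9808° = -1.797353 rad
cos θ = -0.224624, sin θ = -0.974446 (intermediates below are computed at full precision and shown rounded to 5 d.p.)
v1: (-4.5,2) → rotate → (2.95970,3.93576) → ×s → (2.12301,2.82315) → (2.12,2.82)
v2: (0,-2) → rotate → (-1.94889,0.44925) → ×s → (-1.39795,0.32225) → (-1.40,0.32)
v3: (4.5,-4.5) → rotate → (-5.39581,-3.37420) → ×s → (-3.87046,-2.42034) → (-3.87,-2.42)
v4: (5,-1.5) → rotate → (-2.58479,-4.53529) → ×s → (-1.85409,-3.25320) → (-1.85,-3.25)
v5: (4.5,3.5) → rotate → (2.39975,-5.17119) → ×s → (1.72136,-3.70933) → (1.72,-3.71)
v6: (2.5,4) → rotate → (3.33622,-3.33461) → ×s → (2.39310,-2.39194) → (2.39,-2.39)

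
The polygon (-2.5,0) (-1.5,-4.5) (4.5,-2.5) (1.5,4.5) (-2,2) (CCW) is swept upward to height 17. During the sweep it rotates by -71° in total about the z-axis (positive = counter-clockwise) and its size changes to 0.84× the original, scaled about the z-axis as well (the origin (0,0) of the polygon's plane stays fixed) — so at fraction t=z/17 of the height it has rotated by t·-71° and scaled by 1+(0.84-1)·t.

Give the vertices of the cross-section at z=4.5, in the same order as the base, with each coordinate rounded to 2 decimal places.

Cross-section at z=4.5: (-2.27,0.77) (-2.75,-3.62) (3.31,-3.65) (2.75,3.62) (-1.20,2.43)

t = z/height = 4.5/17 = 0.264706
s = 1 + (scale-1)·z/height = 1 + (0.84-1)·4.5/17 = 0.957647
θ = twist·z/height = -71°·4.5/17 = -18.7941° = -0.328019 rad
cos θ = 0.946682, sin θ = -0.322169 (intermediates below are computed at full precision and shown rounded to 5 d.p.)
v1: (-2.5,0) → rotate → (-2.36671,0.80542) → ×s → (-2.26647,0.77131) → (-2.27,0.77)
v2: (-1.5,-4.5) → rotate → (-2.86978,-3.77682) → ×s → (-2.74824,-3.61686) → (-2.75,-3.62)
v3: (4.5,-2.5) → rotate → (3.45465,-3.81646) → ×s → (3.30833,-3.65483) → (3.31,-3.65)
v4: (1.5,4.5) → rotate → (2.86978,3.77682) → ×s → (2.74824,3.61686) → (2.75,3.62)
v5: (-2,2) → rotate → (-1.24903,2.53770) → ×s → (-1.19613,2.43022) → (-1.20,2.43)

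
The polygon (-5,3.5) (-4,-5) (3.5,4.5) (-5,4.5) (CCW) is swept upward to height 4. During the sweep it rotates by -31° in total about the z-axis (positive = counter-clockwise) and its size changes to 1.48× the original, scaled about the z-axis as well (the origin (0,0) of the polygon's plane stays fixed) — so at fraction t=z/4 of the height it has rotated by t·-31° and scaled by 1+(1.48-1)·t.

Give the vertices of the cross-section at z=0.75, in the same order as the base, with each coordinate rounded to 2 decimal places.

t = z/height = 0.75/4 = 0.1875
s = 1 + (scale-1)·z/height = 1 + (1.48-1)·0.75/4 = 1.090000
θ = twist·z/height = -31°·0.75/4 = -5.8125° = -0.101447 rad
cos θ = 0.994859, sin θ = -0.101273 (intermediates below are computed at full precision and shown rounded to 5 d.p.)
v1: (-5,3.5) → rotate → (-4.61984,3.98837) → ×s → (-5.03562,4.34733) → (-5.04,4.35)
v2: (-4,-5) → rotate → (-4.48580,-4.56920) → ×s → (-4.88952,-4.98043) → (-4.89,-4.98)
v3: (3.5,4.5) → rotate → (3.93774,4.12241) → ×s → (4.29213,4.49342) → (4.29,4.49)
v4: (-5,4.5) → rotate → (-4.51856,4.98323) → ×s → (-4.92523,5.43172) → (-4.93,5.43)

Cross-section at z=0.75: (-5.04,4.35) (-4.89,-4.98) (4.29,4.49) (-4.93,5.43)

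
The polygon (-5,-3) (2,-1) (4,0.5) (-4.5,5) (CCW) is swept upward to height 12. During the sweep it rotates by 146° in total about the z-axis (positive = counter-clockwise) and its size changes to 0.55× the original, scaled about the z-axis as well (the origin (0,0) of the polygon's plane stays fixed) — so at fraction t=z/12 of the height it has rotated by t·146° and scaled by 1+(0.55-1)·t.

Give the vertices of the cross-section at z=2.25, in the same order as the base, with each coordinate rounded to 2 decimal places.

Cross-section at z=2.25: (-2.80,-4.54) (2.05,0.03) (3.04,2.09) (-5.76,2.17)

t = z/height = 2.25/12 = 0.1875
s = 1 + (scale-1)·z/height = 1 + (0.55-1)·2.25/12 = 0.915625
θ = twist·z/height = 146°·2.25/12 = 27.3750° = 0.477784 rad
cos θ = 0.888016, sin θ = 0.459812 (intermediates below are computed at full precision and shown rounded to 5 d.p.)
v1: (-5,-3) → rotate → (-3.06064,-4.96311) → ×s → (-2.80240,-4.54435) → (-2.80,-4.54)
v2: (2,-1) → rotate → (2.23584,0.03161) → ×s → (2.04720,0.02894) → (2.05,0.03)
v3: (4,0.5) → rotate → (3.32216,2.28326) → ×s → (3.04185,2.09061) → (3.04,2.09)
v4: (-4.5,5) → rotate → (-6.29513,2.37092) → ×s → (-5.76398,2.17088) → (-5.76,2.17)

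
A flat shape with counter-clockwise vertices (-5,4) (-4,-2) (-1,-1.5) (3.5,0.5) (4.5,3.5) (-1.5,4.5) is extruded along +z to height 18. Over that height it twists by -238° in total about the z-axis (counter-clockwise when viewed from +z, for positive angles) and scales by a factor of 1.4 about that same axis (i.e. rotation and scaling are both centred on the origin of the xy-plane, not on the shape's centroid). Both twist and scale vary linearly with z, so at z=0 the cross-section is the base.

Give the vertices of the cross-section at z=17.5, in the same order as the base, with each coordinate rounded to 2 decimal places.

Cross-section at z=17.5: (-0.01,-8.89) (5.64,-2.61) (2.49,0.21) (-3.58,3.37) (-7.70,1.85) (-3.58,-5.53)

t = z/height = 17.5/18 = 0.972222
s = 1 + (scale-1)·z/height = 1 + (1.4-1)·17.5/18 = 1.388889
θ = twist·z/height = -238°·17.5/18 = -231.3889° = -4.038498 rad
cos θ = -0.624031, sin θ = 0.781399 (intermediates below are computed at full precision and shown rounded to 5 d.p.)
v1: (-5,4) → rotate → (-0.00544,-6.40312) → ×s → (-0.00756,-8.89322) → (-0.01,-8.89)
v2: (-4,-2) → rotate → (4.05892,-1.87754) → ×s → (5.63739,-2.60769) → (5.64,-2.61)
v3: (-1,-1.5) → rotate → (1.79613,0.15465) → ×s → (2.49463,0.21479) → (2.49,0.21)
v4: (3.5,0.5) → rotate → (-2.57481,2.42288) → ×s → (-3.57612,3.36511) → (-3.58,3.37)
v5: (4.5,3.5) → rotate → (-5.54304,1.33219) → ×s → (-7.69866,1.85026) → (-7.70,1.85)
v6: (-1.5,4.5) → rotate → (-2.58025,-3.98024) → ×s → (-3.58368,-5.52811) → (-3.58,-5.53)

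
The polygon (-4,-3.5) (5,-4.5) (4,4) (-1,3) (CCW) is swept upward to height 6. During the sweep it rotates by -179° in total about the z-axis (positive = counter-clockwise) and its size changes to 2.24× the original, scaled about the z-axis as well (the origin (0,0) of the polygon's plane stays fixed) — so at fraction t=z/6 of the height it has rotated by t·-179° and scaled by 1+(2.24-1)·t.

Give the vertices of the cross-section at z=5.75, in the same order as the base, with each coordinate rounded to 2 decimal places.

Cross-section at z=5.75: (7.53,8.86) (-12.27,8.13) (-7.37,-9.95) (3.13,-6.17)

t = z/height = 5.75/6 = 0.958333
s = 1 + (scale-1)·z/height = 1 + (2.24-1)·5.75/6 = 2.188333
θ = twist·z/height = -179°·5.75/6 = -171.5417° = -2.993967 rad
cos θ = -0.989123, sin θ = -0.147090 (intermediates below are computed at full precision and shown rounded to 5 d.p.)
v1: (-4,-3.5) → rotate → (3.44168,4.05029) → ×s → (7.53154,8.86339) → (7.53,8.86)
v2: (5,-4.5) → rotate → (-5.60752,3.71560) → ×s → (-12.27113,8.13098) → (-12.27,8.13)
v3: (4,4) → rotate → (-3.36813,-4.54485) → ×s → (-7.37060,-9.94565) → (-7.37,-9.95)
v4: (-1,3) → rotate → (1.43039,-2.82028) → ×s → (3.13018,-6.17171) → (3.13,-6.17)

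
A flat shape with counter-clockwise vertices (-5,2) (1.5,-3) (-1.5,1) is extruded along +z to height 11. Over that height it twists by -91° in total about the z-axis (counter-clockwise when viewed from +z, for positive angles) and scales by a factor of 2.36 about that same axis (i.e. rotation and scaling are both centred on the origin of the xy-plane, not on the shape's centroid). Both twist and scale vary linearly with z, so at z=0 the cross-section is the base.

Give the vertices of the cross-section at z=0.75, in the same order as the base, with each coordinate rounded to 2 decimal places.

t = z/height = 0.75/11 = 0.0681818
s = 1 + (scale-1)·z/height = 1 + (2.36-1)·0.75/11 = 1.092727
θ = twist·z/height = -91°·0.75/11 = -6.2045° = -0.108290 rad
cos θ = 0.994142, sin θ = -0.108078 (intermediates below are computed at full precision and shown rounded to 5 d.p.)
v1: (-5,2) → rotate → (-4.75456,2.52868) → ×s → (-5.19543,2.76315) → (-5.20,2.76)
v2: (1.5,-3) → rotate → (1.16698,-3.14454) → ×s → (1.27519,-3.43613) → (1.28,-3.44)
v3: (-1.5,1) → rotate → (-1.38314,1.15626) → ×s → (-1.51139,1.26348) → (-1.51,1.26)

Cross-section at z=0.75: (-5.20,2.76) (1.28,-3.44) (-1.51,1.26)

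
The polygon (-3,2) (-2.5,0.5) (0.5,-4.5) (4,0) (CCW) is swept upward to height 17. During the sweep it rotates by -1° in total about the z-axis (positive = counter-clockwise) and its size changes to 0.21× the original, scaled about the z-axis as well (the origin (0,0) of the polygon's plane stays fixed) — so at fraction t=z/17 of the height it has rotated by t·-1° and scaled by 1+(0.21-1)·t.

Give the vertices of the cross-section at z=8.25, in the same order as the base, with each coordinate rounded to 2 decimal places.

Cross-section at z=8.25: (-1.84,1.25) (-1.54,0.32) (0.28,-2.78) (2.47,-0.02)

t = z/height = 8.25/17 = 0.485294
s = 1 + (scale-1)·z/height = 1 + (0.21-1)·8.25/17 = 0.616618
θ = twist·z/height = -1°·8.25/17 = -0.4853° = -0.008470 rad
cos θ = 0.999964, sin θ = -0.008470 (intermediates below are computed at full precision and shown rounded to 5 d.p.)
v1: (-3,2) → rotate → (-2.98295,2.02534) → ×s → (-1.83934,1.24886) → (-1.84,1.25)
v2: (-2.5,0.5) → rotate → (-2.49568,0.52116) → ×s → (-1.53888,0.32135) → (-1.54,0.32)
v3: (0.5,-4.5) → rotate → (0.46187,-4.50407) → ×s → (0.28480,-2.77729) → (0.28,-2.78)
v4: (4,0) → rotate → (3.99986,-0.03388) → ×s → (2.46638,-0.02089) → (2.47,-0.02)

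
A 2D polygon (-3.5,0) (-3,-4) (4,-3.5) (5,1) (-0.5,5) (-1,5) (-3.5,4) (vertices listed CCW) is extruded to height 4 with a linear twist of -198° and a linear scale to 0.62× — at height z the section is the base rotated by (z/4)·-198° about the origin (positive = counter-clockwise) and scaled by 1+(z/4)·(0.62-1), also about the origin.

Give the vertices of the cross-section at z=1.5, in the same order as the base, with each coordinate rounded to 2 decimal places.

t = z/height = 1.5/4 = 0.375
s = 1 + (scale-1)·z/height = 1 + (0.62-1)·1.5/4 = 0.857500
θ = twist·z/height = -198°·1.5/4 = -74.2500° = -1.295907 rad
cos θ = 0.271440, sin θ = -0.962455 (intermediates below are computed at full precision and shown rounded to 5 d.p.)
v1: (-3.5,0) → rotate → (-0.95004,3.36859) → ×s → (-0.81466,2.88857) → (-0.81,2.89)
v2: (-3,-4) → rotate → (-4.66414,1.80160) → ×s → (-3.99950,1.54488) → (-4.00,1.54)
v3: (4,-3.5) → rotate → (-2.28283,-4.79986) → ×s → (-1.95753,-4.11588) → (-1.96,-4.12)
v4: (5,1) → rotate → (2.31966,-4.54084) → ×s → (1.98911,-3.89377) → (1.99,-3.89)
v5: (-0.5,5) → rotate → (4.67656,1.83843) → ×s → (4.01015,1.57645) → (4.01,1.58)
v6: (-1,5) → rotate → (4.54084,2.31966) → ×s → (3.89377,1.98911) → (3.89,1.99)
v7: (-3.5,4) → rotate → (2.89978,4.45436) → ×s → (2.48656,3.81961) → (2.49,3.82)

Cross-section at z=1.5: (-0.81,2.89) (-4.00,1.54) (-1.96,-4.12) (1.99,-3.89) (4.01,1.58) (3.89,1.99) (2.49,3.82)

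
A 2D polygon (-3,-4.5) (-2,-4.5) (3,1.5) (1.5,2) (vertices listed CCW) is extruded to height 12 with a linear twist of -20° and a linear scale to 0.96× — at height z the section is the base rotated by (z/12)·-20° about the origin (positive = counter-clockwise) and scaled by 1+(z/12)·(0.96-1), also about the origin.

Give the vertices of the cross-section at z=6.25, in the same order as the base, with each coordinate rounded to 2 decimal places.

t = z/height = 6.25/12 = 0.520833
s = 1 + (scale-1)·z/height = 1 + (0.96-1)·6.25/12 = 0.979167
θ = twist·z/height = -20°·6.25/12 = -10.4167° = -0.181805 rad
cos θ = 0.983519, sin θ = -0.180805 (intermediates below are computed at full precision and shown rounded to 5 d.p.)
v1: (-3,-4.5) → rotate → (-3.76418,-3.88342) → ×s → (-3.68576,-3.80251) → (-3.69,-3.80)
v2: (-2,-4.5) → rotate → (-2.78066,-4.06422) → ×s → (-2.72273,-3.97955) → (-2.72,-3.98)
v3: (3,1.5) → rotate → (3.22176,0.93286) → ×s → (3.15464,0.91343) → (3.15,0.91)
v4: (1.5,2) → rotate → (1.83689,1.69583) → ×s → (1.79862,1.66050) → (1.80,1.66)

Cross-section at z=6.25: (-3.69,-3.80) (-2.72,-3.98) (3.15,0.91) (1.80,1.66)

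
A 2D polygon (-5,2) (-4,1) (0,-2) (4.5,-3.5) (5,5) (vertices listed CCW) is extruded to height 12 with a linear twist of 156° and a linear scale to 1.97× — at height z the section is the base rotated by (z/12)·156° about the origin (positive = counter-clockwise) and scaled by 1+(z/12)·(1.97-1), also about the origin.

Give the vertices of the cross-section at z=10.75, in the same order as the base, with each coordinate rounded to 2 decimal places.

Cross-section at z=10.75: (4.72,-8.89) (4.50,-6.26) (2.42,2.85) (-2.19,10.43) (-13.17,-1.09)

t = z/height = 10.75/12 = 0.895833
s = 1 + (scale-1)·z/height = 1 + (1.97-1)·10.75/12 = 1.868958
θ = twist·z/height = 156°·10.75/12 = 139.7500° = 2.439098 rad
cos θ = -0.763232, sin θ = 0.646124 (intermediates below are computed at full precision and shown rounded to 5 d.p.)
v1: (-5,2) → rotate → (2.52391,-4.75708) → ×s → (4.71709,-8.89079) → (4.72,-8.89)
v2: (-4,1) → rotate → (2.40681,-3.34773) → ×s → (4.49822,-6.25676) → (4.50,-6.26)
v3: (0,-2) → rotate → (1.29225,1.52646) → ×s → (2.41516,2.85290) → (2.42,2.85)
v4: (4.5,-3.5) → rotate → (-1.17311,5.57887) → ×s → (-2.19250,10.42668) → (-2.19,10.43)
v5: (5,5) → rotate → (-7.04678,-0.58554) → ×s → (-13.17014,-1.09435) → (-13.17,-1.09)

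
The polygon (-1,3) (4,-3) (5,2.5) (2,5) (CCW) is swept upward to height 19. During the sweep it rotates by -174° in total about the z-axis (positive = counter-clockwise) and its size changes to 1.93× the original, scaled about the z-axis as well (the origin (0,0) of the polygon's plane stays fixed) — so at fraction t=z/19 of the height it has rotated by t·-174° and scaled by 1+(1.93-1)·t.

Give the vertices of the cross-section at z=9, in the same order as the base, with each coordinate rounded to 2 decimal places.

t = z/height = 9/19 = 0.473684
s = 1 + (scale-1)·z/height = 1 + (1.93-1)·9/19 = 1.440526
θ = twist·z/height = -174°·9/19 = -82.4211° = -1.438519 rad
cos θ = 0.131892, sin θ = -0.991264 (intermediates below are computed at full precision and shown rounded to 5 d.p.)
v1: (-1,3) → rotate → (2.84190,1.38694) → ×s → (4.09383,1.99792) → (4.09,2.00)
v2: (4,-3) → rotate → (-2.44622,-4.36073) → ×s → (-3.52385,-6.28175) → (-3.52,-6.28)
v3: (5,2.5) → rotate → (3.13762,-4.62659) → ×s → (4.51983,-6.66472) → (4.52,-6.66)
v4: (2,5) → rotate → (5.22010,-1.32307) → ×s → (7.51970,-1.90591) → (7.52,-1.91)

Cross-section at z=9: (4.09,2.00) (-3.52,-6.28) (4.52,-6.66) (7.52,-1.91)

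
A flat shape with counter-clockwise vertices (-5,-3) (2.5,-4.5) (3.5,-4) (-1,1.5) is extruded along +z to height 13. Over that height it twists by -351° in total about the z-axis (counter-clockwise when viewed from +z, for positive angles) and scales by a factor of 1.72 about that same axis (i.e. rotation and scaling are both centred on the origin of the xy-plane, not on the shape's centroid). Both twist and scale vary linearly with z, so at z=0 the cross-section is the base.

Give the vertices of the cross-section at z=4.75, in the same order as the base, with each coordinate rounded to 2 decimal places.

t = z/height = 4.75/13 = 0.365385
s = 1 + (scale-1)·z/height = 1 + (1.72-1)·4.75/13 = 1.263077
θ = twist·z/height = -351°·4.75/13 = -128.2500° = -2.238385 rad
cos θ = -0.619094, sin θ = -0.785317 (intermediates below are computed at full precision and shown rounded to 5 d.p.)
v1: (-5,-3) → rotate → (0.73952,5.78387) → ×s → (0.93407,7.30547) → (0.93,7.31)
v2: (2.5,-4.5) → rotate → (-5.08166,0.82263) → ×s → (-6.41853,1.03905) → (-6.42,1.04)
v3: (3.5,-4) → rotate → (-5.30810,-0.27223) → ×s → (-6.70453,-0.34385) → (-6.70,-0.34)
v4: (-1,1.5) → rotate → (1.79707,-0.14332) → ×s → (2.26984,-0.18103) → (2.27,-0.18)

Cross-section at z=4.75: (0.93,7.31) (-6.42,1.04) (-6.70,-0.34) (2.27,-0.18)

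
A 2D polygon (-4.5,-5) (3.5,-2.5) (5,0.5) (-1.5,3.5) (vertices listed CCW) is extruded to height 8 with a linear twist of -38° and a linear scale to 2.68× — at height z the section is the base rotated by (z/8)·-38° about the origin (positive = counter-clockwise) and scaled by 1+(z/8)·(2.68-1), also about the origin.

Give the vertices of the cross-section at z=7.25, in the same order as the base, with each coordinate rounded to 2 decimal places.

t = z/height = 7.25/8 = 0.90625
s = 1 + (scale-1)·z/height = 1 + (2.68-1)·7.25/8 = 2.522500
θ = twist·z/height = -38°·7.25/8 = -34.4375° = -0.601048 rad
cos θ = 0.824744, sin θ = -0.565507 (intermediates below are computed at full precision and shown rounded to 5 d.p.)
v1: (-4.5,-5) → rotate → (-6.53888,-1.57894) → ×s → (-16.49433,-3.98287) → (-16.49,-3.98)
v2: (3.5,-2.5) → rotate → (1.47284,-4.04113) → ×s → (3.71523,-10.19376) → (3.72,-10.19)
v3: (5,0.5) → rotate → (4.40647,-2.41516) → ×s → (11.11532,-6.09225) → (11.12,-6.09)
v4: (-1.5,3.5) → rotate → (0.74216,3.73486) → ×s → (1.87210,9.42119) → (1.87,9.42)

Cross-section at z=7.25: (-16.49,-3.98) (3.72,-10.19) (11.12,-6.09) (1.87,9.42)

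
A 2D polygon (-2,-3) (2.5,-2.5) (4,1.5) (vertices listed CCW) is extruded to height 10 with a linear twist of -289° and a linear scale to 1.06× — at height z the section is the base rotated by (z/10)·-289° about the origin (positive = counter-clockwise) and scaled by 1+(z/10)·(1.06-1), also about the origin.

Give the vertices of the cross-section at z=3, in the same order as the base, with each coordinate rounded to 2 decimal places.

Cross-section at z=3: (-3.17,1.86) (-2.39,-2.69) (1.76,-3.98)

t = z/height = 3/10 = 0.3
s = 1 + (scale-1)·z/height = 1 + (1.06-1)·3/10 = 1.018000
θ = twist·z/height = -289°·3/10 = -86.7000° = -1.513200 rad
cos θ = 0.057564, sin θ = -0.998342 (intermediates below are computed at full precision and shown rounded to 5 d.p.)
v1: (-2,-3) → rotate → (-3.11015,1.82399) → ×s → (-3.16614,1.85682) → (-3.17,1.86)
v2: (2.5,-2.5) → rotate → (-2.35194,-2.63976) → ×s → (-2.39428,-2.68728) → (-2.39,-2.69)
v3: (4,1.5) → rotate → (1.72777,-3.90702) → ×s → (1.75887,-3.97735) → (1.76,-3.98)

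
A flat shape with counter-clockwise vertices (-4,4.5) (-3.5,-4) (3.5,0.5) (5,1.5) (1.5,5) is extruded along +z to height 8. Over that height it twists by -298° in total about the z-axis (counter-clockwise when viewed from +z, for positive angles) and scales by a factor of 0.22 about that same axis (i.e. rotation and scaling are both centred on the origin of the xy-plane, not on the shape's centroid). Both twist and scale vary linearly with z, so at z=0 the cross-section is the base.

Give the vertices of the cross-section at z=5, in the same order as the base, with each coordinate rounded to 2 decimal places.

t = z/height = 5/8 = 0.625
s = 1 + (scale-1)·z/height = 1 + (0.22-1)·5/8 = 0.512500
θ = twist·z/height = -298°·5/8 = -186.2500° = -3.250676 rad
cos θ = -0.994056, sin θ = 0.108867 (intermediates below are computed at full precision and shown rounded to 5 d.p.)
v1: (-4,4.5) → rotate → (3.48632,-4.90872) → ×s → (1.78674,-2.51572) → (1.79,-2.52)
v2: (-3.5,-4) → rotate → (3.91466,3.59519) → ×s → (2.00627,1.84254) → (2.01,1.84)
v3: (3.5,0.5) → rotate → (-3.53363,-0.11599) → ×s → (-1.81099,-0.05945) → (-1.81,-0.06)
v4: (5,1.5) → rotate → (-5.13358,-0.94675) → ×s → (-2.63096,-0.48521) → (-2.63,-0.49)
v5: (1.5,5) → rotate → (-2.03542,-4.80698) → ×s → (-1.04315,-2.46358) → (-1.04,-2.46)

Cross-section at z=5: (1.79,-2.52) (2.01,1.84) (-1.81,-0.06) (-2.63,-0.49) (-1.04,-2.46)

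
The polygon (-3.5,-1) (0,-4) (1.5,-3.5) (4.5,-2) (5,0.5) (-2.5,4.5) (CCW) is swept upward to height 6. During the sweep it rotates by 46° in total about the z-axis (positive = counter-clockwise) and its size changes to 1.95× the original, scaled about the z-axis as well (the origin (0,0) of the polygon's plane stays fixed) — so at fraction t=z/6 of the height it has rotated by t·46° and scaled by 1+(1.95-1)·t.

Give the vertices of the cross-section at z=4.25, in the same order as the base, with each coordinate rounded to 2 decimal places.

t = z/height = 4.25/6 = 0.708333
s = 1 + (scale-1)·z/height = 1 + (1.95-1)·4.25/6 = 1.672917
θ = twist·z/height = 46°·4.25/6 = 32.5833° = 0.568686 rad
cos θ = 0.842609, sin θ = 0.538526 (intermediates below are computed at full precision and shown rounded to 5 d.p.)
v1: (-3.5,-1) → rotate → (-2.41061,-2.72745) → ×s → (-4.03274,-4.56279) → (-4.03,-4.56)
v2: (0,-4) → rotate → (2.15410,-3.37044) → ×s → (3.60363,-5.63846) → (3.60,-5.64)
v3: (1.5,-3.5) → rotate → (3.14875,-2.14134) → ×s → (5.26760,-3.58229) → (5.27,-3.58)
v4: (4.5,-2) → rotate → (4.86879,0.73815) → ×s → (8.14508,1.23486) → (8.15,1.23)
v5: (5,0.5) → rotate → (3.94378,3.11393) → ×s → (6.59762,5.20935) → (6.60,5.21)
v6: (-2.5,4.5) → rotate → (-4.52989,2.44543) → ×s → (-7.57813,4.09099) → (-7.58,4.09)

Cross-section at z=4.25: (-4.03,-4.56) (3.60,-5.64) (5.27,-3.58) (8.15,1.23) (6.60,5.21) (-7.58,4.09)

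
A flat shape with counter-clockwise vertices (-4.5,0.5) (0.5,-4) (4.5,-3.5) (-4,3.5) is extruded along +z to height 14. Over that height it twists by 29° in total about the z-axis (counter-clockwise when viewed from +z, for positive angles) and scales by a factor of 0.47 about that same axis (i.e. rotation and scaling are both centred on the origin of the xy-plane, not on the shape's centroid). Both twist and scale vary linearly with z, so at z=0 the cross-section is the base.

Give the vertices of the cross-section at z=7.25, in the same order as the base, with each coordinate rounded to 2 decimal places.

Cross-section at z=7.25: (-3.25,-0.50) (1.10,-2.71) (3.81,-1.61) (-3.46,1.70)

t = z/height = 7.25/14 = 0.517857
s = 1 + (scale-1)·z/height = 1 + (0.47-1)·7.25/14 = 0.725536
θ = twist·z/height = 29°·7.25/14 = 15.0179° = 0.262111 rad
cos θ = 0.965845, sin θ = 0.259120 (intermediates below are computed at full precision and shown rounded to 5 d.p.)
v1: (-4.5,0.5) → rotate → (-4.47586,-0.68312) → ×s → (-3.24740,-0.49563) → (-3.25,-0.50)
v2: (0.5,-4) → rotate → (1.51940,-3.73382) → ×s → (1.10238,-2.70902) → (1.10,-2.71)
v3: (4.5,-3.5) → rotate → (5.25322,-2.21442) → ×s → (3.81140,-1.60664) → (3.81,-1.61)
v4: (-4,3.5) → rotate → (-4.77030,2.34398) → ×s → (-3.46102,1.70064) → (-3.46,1.70)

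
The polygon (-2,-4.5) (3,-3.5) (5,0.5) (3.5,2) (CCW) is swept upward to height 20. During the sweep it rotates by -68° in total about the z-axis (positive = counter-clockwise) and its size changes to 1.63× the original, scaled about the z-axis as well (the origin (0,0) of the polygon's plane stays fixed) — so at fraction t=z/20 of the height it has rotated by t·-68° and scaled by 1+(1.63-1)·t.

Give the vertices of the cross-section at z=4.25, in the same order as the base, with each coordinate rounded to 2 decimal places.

t = z/height = 4.25/20 = 0.2125
s = 1 + (scale-1)·z/height = 1 + (1.63-1)·4.25/20 = 1.133875
θ = twist·z/height = -68°·4.25/20 = -14.4500° = -0.252200 rad
cos θ = 0.968366, sin θ = -0.249535 (intermediates below are computed at full precision and shown rounded to 5 d.p.)
v1: (-2,-4.5) → rotate → (-3.05964,-3.85858) → ×s → (-3.46925,-4.37514) → (-3.47,-4.38)
v2: (3,-3.5) → rotate → (2.03172,-4.13789) → ×s → (2.30372,-4.69184) → (2.30,-4.69)
v3: (5,0.5) → rotate → (4.96660,-0.76349) → ×s → (5.63150,-0.86570) → (5.63,-0.87)
v4: (3.5,2) → rotate → (3.88835,1.06336) → ×s → (4.40890,1.20572) → (4.41,1.21)

Cross-section at z=4.25: (-3.47,-4.38) (2.30,-4.69) (5.63,-0.87) (4.41,1.21)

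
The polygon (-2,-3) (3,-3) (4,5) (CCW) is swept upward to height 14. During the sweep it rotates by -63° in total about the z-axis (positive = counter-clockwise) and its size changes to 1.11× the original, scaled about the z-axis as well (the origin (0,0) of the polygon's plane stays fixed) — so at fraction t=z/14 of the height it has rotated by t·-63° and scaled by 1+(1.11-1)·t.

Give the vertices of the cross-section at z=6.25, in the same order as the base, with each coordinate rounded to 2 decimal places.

t = z/height = 6.25/14 = 0.446429
s = 1 + (scale-1)·z/height = 1 + (1.11-1)·6.25/14 = 1.049107
θ = twist·z/height = -63°·6.25/14 = -28.1250° = -0.490874 rad
cos θ = 0.881921, sin θ = -0.471397 (intermediates below are computed at full precision and shown rounded to 5 d.p.)
v1: (-2,-3) → rotate → (-3.17803,-1.70297) → ×s → (-3.33410,-1.78660) → (-3.33,-1.79)
v2: (3,-3) → rotate → (1.23157,-4.05995) → ×s → (1.29205,-4.25933) → (1.29,-4.26)
v3: (4,5) → rotate → (5.88467,2.52402) → ×s → (6.17365,2.64797) → (6.17,2.65)

Cross-section at z=6.25: (-3.33,-1.79) (1.29,-4.26) (6.17,2.65)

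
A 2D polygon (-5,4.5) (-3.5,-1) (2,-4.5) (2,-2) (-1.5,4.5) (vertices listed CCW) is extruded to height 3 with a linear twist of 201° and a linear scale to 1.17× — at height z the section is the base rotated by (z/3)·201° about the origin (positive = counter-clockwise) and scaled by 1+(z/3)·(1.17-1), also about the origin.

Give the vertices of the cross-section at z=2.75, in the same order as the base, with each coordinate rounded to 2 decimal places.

Cross-section at z=2.75: (6.15,-4.76) (3.95,1.45) (-2.69,5.02) (-2.48,2.13) (2.11,-5.06)

t = z/height = 2.75/3 = 0.916667
s = 1 + (scale-1)·z/height = 1 + (1.17-1)·2.75/3 = 1.155833
θ = twist·z/height = 201°·2.75/3 = 184.2500° = 3.215769 rad
cos θ = -0.997250, sin θ = -0.074108 (intermediates below are computed at full precision and shown rounded to 5 d.p.)
v1: (-5,4.5) → rotate → (5.31974,-4.11708) → ×s → (6.14873,-4.75866) → (6.15,-4.76)
v2: (-3.5,-1) → rotate → (3.41627,1.25663) → ×s → (3.94864,1.45245) → (3.95,1.45)
v3: (2,-4.5) → rotate → (-2.32799,4.33941) → ×s → (-2.69077,5.01563) → (-2.69,5.02)
v4: (2,-2) → rotate → (-2.14272,1.84628) → ×s → (-2.47662,2.13400) → (-2.48,2.13)
v5: (-1.5,4.5) → rotate → (1.82936,-4.37646) → ×s → (2.11444,-5.05846) → (2.11,-5.06)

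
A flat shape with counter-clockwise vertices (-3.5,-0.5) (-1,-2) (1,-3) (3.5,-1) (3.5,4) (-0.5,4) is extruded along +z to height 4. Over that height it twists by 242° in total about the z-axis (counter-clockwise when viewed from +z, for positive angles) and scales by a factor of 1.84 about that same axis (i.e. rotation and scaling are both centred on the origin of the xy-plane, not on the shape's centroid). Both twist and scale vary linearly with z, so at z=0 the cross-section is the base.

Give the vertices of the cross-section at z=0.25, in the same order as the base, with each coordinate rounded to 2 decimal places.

Cross-section at z=0.25: (-3.42,-1.47) (-0.47,-2.31) (1.84,-2.77) (3.83,-0.05) (2.46,5.03) (-1.61,3.93)

t = z/height = 0.25/4 = 0.0625
s = 1 + (scale-1)·z/height = 1 + (1.84-1)·0.25/4 = 1.052500
θ = twist·z/height = 242°·0.25/4 = 15.1250° = 0.263981 rad
cos θ = 0.965359, sin θ = 0.260926 (intermediates below are computed at full precision and shown rounded to 5 d.p.)
v1: (-3.5,-0.5) → rotate → (-3.24829,-1.39592) → ×s → (-3.41883,-1.46921) → (-3.42,-1.47)
v2: (-1,-2) → rotate → (-0.44351,-2.19164) → ×s → (-0.46679,-2.30670) → (-0.47,-2.31)
v3: (1,-3) → rotate → (1.74814,-2.63515) → ×s → (1.83991,-2.77350) → (1.84,-2.77)
v4: (3.5,-1) → rotate → (3.63968,-0.05212) → ×s → (3.83077,-0.05485) → (3.83,-0.05)
v5: (3.5,4) → rotate → (2.33505,4.77468) → ×s → (2.45764,5.02535) → (2.46,5.03)
v6: (-0.5,4) → rotate → (-1.52638,3.73097) → ×s → (-1.60652,3.92685) → (-1.61,3.93)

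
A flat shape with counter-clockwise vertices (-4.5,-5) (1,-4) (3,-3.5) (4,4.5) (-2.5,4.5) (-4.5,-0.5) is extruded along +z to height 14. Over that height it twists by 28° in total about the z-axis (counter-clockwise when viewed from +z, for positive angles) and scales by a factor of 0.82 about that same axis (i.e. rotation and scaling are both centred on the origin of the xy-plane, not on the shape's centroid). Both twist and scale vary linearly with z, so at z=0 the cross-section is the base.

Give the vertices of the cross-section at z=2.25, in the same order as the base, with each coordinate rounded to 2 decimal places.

Cross-section at z=2.25: (-3.98,-5.18) (1.27,-3.80) (3.17,-3.16) (3.53,4.66) (-2.76,4.17) (-4.32,-0.83)

t = z/height = 2.25/14 = 0.160714
s = 1 + (scale-1)·z/height = 1 + (0.82-1)·2.25/14 = 0.971071
θ = twist·z/height = 28°·2.25/14 = 4.5000° = 0.078540 rad
cos θ = 0.996917, sin θ = 0.078459 (intermediates below are computed at full precision and shown rounded to 5 d.p.)
v1: (-4.5,-5) → rotate → (-4.09383,-5.33765) → ×s → (-3.97540,-5.18324) → (-3.98,-5.18)
v2: (1,-4) → rotate → (1.31075,-3.90921) → ×s → (1.27284,-3.79612) → (1.27,-3.80)
v3: (3,-3.5) → rotate → (3.26536,-3.25383) → ×s → (3.17090,-3.15970) → (3.17,-3.16)
v4: (4,4.5) → rotate → (3.63460,4.79996) → ×s → (3.52946,4.66111) → (3.53,4.66)
v5: (-2.5,4.5) → rotate → (-2.84536,4.28998) → ×s → (-2.76305,4.16588) → (-2.76,4.17)
v6: (-4.5,-0.5) → rotate → (-4.44690,-0.85152) → ×s → (-4.31826,-0.82689) → (-4.32,-0.83)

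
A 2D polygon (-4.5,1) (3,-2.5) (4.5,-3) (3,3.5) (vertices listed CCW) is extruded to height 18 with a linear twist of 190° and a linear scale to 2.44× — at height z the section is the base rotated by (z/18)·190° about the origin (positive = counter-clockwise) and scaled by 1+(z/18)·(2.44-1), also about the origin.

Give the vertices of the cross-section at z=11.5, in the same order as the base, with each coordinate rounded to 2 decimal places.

t = z/height = 11.5/18 = 0.638889
s = 1 + (scale-1)·z/height = 1 + (2.44-1)·11.5/18 = 1.920000
θ = twist·z/height = 190°·11.5/18 = 121.3889° = 2.118636 rad
cos θ = -0.520844, sin θ = 0.853652 (intermediates below are computed at full precision and shown rounded to 5 d.p.)
v1: (-4.5,1) → rotate → (1.49015,-4.36228) → ×s → (2.86108,-8.37557) → (2.86,-8.38)
v2: (3,-2.5) → rotate → (0.57160,3.86307) → ×s → (1.09747,7.41709) → (1.10,7.42)
v3: (4.5,-3) → rotate → (0.21716,5.40397) → ×s → (0.41694,10.37561) → (0.42,10.38)
v4: (3,3.5) → rotate → (-4.55031,0.73800) → ×s → (-8.73660,1.41696) → (-8.74,1.42)

Cross-section at z=11.5: (2.86,-8.38) (1.10,7.42) (0.42,10.38) (-8.74,1.42)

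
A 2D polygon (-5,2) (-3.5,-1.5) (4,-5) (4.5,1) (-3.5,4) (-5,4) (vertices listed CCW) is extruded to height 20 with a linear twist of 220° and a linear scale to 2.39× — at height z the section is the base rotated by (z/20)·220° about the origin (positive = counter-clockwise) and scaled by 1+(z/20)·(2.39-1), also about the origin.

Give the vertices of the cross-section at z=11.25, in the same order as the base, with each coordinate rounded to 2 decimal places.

t = z/height = 11.25/20 = 0.5625
s = 1 + (scale-1)·z/height = 1 + (2.39-1)·11.25/20 = 1.781875
θ = twist·z/height = 220°·11.25/20 = 123.7500° = 2.159845 rad
cos θ = -0.555570, sin θ = 0.831470 (intermediates below are computed at full precision and shown rounded to 5 d.p.)
v1: (-5,2) → rotate → (1.11491,-5.26849) → ×s → (1.98663,-9.38779) → (1.99,-9.39)
v2: (-3.5,-1.5) → rotate → (3.19170,-2.07679) → ×s → (5.68721,-3.70058) → (5.69,-3.70)
v3: (4,-5) → rotate → (1.93507,6.10373) → ×s → (3.44805,10.87608) → (3.45,10.88)
v4: (4.5,1) → rotate → (-3.33154,3.18604) → ×s → (-5.93638,5.67713) → (-5.94,5.68)
v5: (-3.5,4) → rotate → (-1.38138,-5.13242) → ×s → (-2.46145,-9.14534) → (-2.46,-9.15)
v6: (-5,4) → rotate → (-0.54803,-6.37963) → ×s → (-0.97652,-11.36770) → (-0.98,-11.37)

Cross-section at z=11.25: (1.99,-9.39) (5.69,-3.70) (3.45,10.88) (-5.94,5.68) (-2.46,-9.15) (-0.98,-11.37)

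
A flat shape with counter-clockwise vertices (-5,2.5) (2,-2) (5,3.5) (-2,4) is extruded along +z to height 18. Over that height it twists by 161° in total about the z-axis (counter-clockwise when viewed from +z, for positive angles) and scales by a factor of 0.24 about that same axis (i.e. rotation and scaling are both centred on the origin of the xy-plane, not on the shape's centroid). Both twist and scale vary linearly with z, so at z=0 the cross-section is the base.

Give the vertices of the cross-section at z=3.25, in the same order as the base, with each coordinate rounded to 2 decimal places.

Cross-section at z=3.25: (-4.82,-0.21) (2.35,-0.67) (2.30,4.74) (-3.18,2.18)

t = z/height = 3.25/18 = 0.180556
s = 1 + (scale-1)·z/height = 1 + (0.24-1)·3.25/18 = 0.862778
θ = twist·z/height = 161°·3.25/18 = 29.0694° = 0.507358 rad
cos θ = 0.874031, sin θ = 0.485869 (intermediates below are computed at full precision and shown rounded to 5 d.p.)
v1: (-5,2.5) → rotate → (-5.58483,-0.24427) → ×s → (-4.81847,-0.21075) → (-4.82,-0.21)
v2: (2,-2) → rotate → (2.71980,-0.77632) → ×s → (2.34658,-0.66980) → (2.35,-0.67)
v3: (5,3.5) → rotate → (2.66961,5.48846) → ×s → (2.30328,4.73532) → (2.30,4.74)
v4: (-2,4) → rotate → (-3.69154,2.52439) → ×s → (-3.18498,2.17799) → (-3.18,2.18)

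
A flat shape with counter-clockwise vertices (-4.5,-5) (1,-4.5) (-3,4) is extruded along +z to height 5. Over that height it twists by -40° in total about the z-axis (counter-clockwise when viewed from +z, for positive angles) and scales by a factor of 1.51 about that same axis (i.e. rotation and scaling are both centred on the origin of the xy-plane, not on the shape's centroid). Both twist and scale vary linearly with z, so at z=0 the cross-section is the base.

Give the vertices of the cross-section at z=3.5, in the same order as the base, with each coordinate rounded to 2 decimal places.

Cross-section at z=3.5: (-8.58,-3.12) (-1.67,-6.03) (-1.05,6.70)

t = z/height = 3.5/5 = 0.7
s = 1 + (scale-1)·z/height = 1 + (1.51-1)·3.5/5 = 1.357000
θ = twist·z/height = -40°·3.5/5 = -28.0000° = -0.488692 rad
cos θ = 0.882948, sin θ = -0.469472 (intermediates below are computed at full precision and shown rounded to 5 d.p.)
v1: (-4.5,-5) → rotate → (-6.32062,-2.30212) → ×s → (-8.57708,-3.12397) → (-8.58,-3.12)
v2: (1,-4.5) → rotate → (-1.22967,-4.44274) → ×s → (-1.66867,-6.02879) → (-1.67,-6.03)
v3: (-3,4) → rotate → (-0.77096,4.94021) → ×s → (-1.04619,6.70386) → (-1.05,6.70)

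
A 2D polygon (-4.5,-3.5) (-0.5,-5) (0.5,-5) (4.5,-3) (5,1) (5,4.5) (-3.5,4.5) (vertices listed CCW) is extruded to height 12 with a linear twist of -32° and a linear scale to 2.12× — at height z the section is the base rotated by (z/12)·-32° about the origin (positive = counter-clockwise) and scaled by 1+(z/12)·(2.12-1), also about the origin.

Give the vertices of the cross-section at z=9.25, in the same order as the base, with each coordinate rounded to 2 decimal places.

Cross-section at z=9.25: (-10.34,-2.43) (-4.73,-8.08) (-3.04,-8.86) (5.29,-8.58) (9.24,-2.19) (11.97,3.73) (-2.43,10.34)

t = z/height = 9.25/12 = 0.770833
s = 1 + (scale-1)·z/height = 1 + (2.12-1)·9.25/12 = 1.863333
θ = twist·z/height = -32°·9.25/12 = -24.6667° = -0.430515 rad
cos θ = 0.908751, sin θ = -0.417338 (intermediates below are computed at full precision and shown rounded to 5 d.p.)
v1: (-4.5,-3.5) → rotate → (-5.55006,-1.30261) → ×s → (-10.34162,-2.42719) → (-10.34,-2.43)
v2: (-0.5,-5) → rotate → (-2.54107,-4.33509) → ×s → (-4.73486,-8.07771) → (-4.73,-8.08)
v3: (0.5,-5) → rotate → (-1.63232,-4.75242) → ×s → (-3.04155,-8.85535) → (-3.04,-8.86)
v4: (4.5,-3) → rotate → (2.83736,-4.60428) → ×s → (5.28696,-8.57930) → (5.29,-8.58)
v5: (5,1) → rotate → (4.96109,-1.17794) → ×s → (9.24417,-2.19490) → (9.24,-2.19)
v6: (5,4.5) → rotate → (6.42178,2.00269) → ×s → (11.96591,3.73167) → (11.97,3.73)
v7: (-3.5,4.5) → rotate → (-1.30261,5.55006) → ×s → (-2.42719,10.34162) → (-2.43,10.34)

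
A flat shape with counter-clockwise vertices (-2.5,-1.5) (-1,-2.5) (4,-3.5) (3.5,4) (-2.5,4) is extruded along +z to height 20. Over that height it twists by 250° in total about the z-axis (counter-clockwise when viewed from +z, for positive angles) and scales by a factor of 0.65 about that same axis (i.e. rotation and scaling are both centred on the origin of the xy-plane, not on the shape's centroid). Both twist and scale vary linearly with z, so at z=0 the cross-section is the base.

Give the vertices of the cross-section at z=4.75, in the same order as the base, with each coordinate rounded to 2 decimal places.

t = z/height = 4.75/20 = 0.2375
s = 1 + (scale-1)·z/height = 1 + (0.65-1)·4.75/20 = 0.916875
θ = twist·z/height = 250°·4.75/20 = 59.3750° = 1.036289 rad
cos θ = 0.509417, sin θ = 0.860520 (intermediates below are computed at full precision and shown rounded to 5 d.p.)
v1: (-2.5,-1.5) → rotate → (0.01724,-2.91542) → ×s → (0.01580,-2.67308) → (0.02,-2.67)
v2: (-1,-2.5) → rotate → (1.64188,-2.13406) → ×s → (1.50540,-1.95667) → (1.51,-1.96)
v3: (4,-3.5) → rotate → (5.04949,1.65912) → ×s → (4.62975,1.52121) → (4.63,1.52)
v4: (3.5,4) → rotate → (-1.65912,5.04949) → ×s → (-1.52121,4.62975) → (-1.52,4.63)
v5: (-2.5,4) → rotate → (-4.71562,-0.11363) → ×s → (-4.32364,-0.10419) → (-4.32,-0.10)

Cross-section at z=4.75: (0.02,-2.67) (1.51,-1.96) (4.63,1.52) (-1.52,4.63) (-4.32,-0.10)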